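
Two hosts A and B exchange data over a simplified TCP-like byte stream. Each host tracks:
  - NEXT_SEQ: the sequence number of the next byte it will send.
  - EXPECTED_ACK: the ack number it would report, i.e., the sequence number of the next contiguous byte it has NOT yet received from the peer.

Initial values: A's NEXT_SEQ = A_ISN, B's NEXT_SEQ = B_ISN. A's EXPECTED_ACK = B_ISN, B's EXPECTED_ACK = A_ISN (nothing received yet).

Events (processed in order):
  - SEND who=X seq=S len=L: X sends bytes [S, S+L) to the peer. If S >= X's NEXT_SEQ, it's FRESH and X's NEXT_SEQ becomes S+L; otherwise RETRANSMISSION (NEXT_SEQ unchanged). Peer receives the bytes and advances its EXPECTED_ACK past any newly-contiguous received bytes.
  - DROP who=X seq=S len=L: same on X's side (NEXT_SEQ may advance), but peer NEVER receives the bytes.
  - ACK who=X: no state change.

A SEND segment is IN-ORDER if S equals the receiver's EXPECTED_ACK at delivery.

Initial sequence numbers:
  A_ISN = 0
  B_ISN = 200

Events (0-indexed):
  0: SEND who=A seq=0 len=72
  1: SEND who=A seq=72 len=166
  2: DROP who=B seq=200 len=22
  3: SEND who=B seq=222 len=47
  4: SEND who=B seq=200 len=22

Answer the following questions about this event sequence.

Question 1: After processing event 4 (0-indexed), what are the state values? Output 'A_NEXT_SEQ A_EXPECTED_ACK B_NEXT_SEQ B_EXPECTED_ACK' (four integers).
After event 0: A_seq=72 A_ack=200 B_seq=200 B_ack=72
After event 1: A_seq=238 A_ack=200 B_seq=200 B_ack=238
After event 2: A_seq=238 A_ack=200 B_seq=222 B_ack=238
After event 3: A_seq=238 A_ack=200 B_seq=269 B_ack=238
After event 4: A_seq=238 A_ack=269 B_seq=269 B_ack=238

238 269 269 238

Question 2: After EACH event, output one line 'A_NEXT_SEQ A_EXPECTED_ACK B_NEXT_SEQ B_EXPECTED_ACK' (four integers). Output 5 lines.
72 200 200 72
238 200 200 238
238 200 222 238
238 200 269 238
238 269 269 238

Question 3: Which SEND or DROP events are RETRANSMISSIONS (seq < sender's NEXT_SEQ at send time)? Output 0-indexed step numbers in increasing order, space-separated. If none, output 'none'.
Step 0: SEND seq=0 -> fresh
Step 1: SEND seq=72 -> fresh
Step 2: DROP seq=200 -> fresh
Step 3: SEND seq=222 -> fresh
Step 4: SEND seq=200 -> retransmit

Answer: 4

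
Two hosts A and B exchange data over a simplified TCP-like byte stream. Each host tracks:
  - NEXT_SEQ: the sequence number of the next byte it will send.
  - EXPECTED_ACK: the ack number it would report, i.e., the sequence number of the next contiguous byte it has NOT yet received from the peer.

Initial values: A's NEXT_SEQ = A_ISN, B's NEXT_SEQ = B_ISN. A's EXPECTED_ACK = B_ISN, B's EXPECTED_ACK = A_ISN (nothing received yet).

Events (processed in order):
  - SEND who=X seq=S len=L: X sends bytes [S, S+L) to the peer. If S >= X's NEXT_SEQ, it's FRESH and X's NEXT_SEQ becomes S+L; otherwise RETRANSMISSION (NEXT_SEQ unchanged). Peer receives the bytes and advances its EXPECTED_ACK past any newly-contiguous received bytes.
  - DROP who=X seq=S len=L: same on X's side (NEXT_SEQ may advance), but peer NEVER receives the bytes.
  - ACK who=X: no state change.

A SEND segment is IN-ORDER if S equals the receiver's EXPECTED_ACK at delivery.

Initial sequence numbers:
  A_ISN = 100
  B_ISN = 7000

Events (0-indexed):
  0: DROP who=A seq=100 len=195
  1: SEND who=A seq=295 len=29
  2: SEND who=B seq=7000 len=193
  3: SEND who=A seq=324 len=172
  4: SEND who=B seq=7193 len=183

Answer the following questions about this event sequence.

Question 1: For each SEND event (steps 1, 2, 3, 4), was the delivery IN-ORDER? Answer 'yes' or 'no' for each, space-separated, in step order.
Answer: no yes no yes

Derivation:
Step 1: SEND seq=295 -> out-of-order
Step 2: SEND seq=7000 -> in-order
Step 3: SEND seq=324 -> out-of-order
Step 4: SEND seq=7193 -> in-order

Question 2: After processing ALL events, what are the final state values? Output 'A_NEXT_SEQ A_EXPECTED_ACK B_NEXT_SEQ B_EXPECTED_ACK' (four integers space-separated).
Answer: 496 7376 7376 100

Derivation:
After event 0: A_seq=295 A_ack=7000 B_seq=7000 B_ack=100
After event 1: A_seq=324 A_ack=7000 B_seq=7000 B_ack=100
After event 2: A_seq=324 A_ack=7193 B_seq=7193 B_ack=100
After event 3: A_seq=496 A_ack=7193 B_seq=7193 B_ack=100
After event 4: A_seq=496 A_ack=7376 B_seq=7376 B_ack=100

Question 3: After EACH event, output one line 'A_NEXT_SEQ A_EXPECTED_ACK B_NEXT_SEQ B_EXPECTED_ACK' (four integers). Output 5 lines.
295 7000 7000 100
324 7000 7000 100
324 7193 7193 100
496 7193 7193 100
496 7376 7376 100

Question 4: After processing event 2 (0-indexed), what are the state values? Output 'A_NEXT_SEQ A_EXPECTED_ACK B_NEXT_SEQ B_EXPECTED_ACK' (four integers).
After event 0: A_seq=295 A_ack=7000 B_seq=7000 B_ack=100
After event 1: A_seq=324 A_ack=7000 B_seq=7000 B_ack=100
After event 2: A_seq=324 A_ack=7193 B_seq=7193 B_ack=100

324 7193 7193 100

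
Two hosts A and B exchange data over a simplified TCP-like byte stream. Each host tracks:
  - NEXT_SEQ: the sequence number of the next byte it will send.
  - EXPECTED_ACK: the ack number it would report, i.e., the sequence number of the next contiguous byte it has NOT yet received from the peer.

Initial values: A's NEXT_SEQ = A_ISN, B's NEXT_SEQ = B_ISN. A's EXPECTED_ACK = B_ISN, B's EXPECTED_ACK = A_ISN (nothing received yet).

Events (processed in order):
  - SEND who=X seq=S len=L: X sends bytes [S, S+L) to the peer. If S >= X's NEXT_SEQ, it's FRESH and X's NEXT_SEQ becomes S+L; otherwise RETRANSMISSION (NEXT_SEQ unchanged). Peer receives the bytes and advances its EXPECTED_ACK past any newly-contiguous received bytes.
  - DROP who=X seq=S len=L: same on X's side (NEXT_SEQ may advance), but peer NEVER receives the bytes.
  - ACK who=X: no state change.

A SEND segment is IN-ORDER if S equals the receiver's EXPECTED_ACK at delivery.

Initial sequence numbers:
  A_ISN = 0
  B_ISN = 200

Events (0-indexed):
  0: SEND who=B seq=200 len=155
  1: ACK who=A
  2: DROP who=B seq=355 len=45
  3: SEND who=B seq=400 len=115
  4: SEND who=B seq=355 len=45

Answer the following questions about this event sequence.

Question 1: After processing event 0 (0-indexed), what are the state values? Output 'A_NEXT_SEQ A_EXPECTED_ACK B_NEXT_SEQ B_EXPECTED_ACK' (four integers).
After event 0: A_seq=0 A_ack=355 B_seq=355 B_ack=0

0 355 355 0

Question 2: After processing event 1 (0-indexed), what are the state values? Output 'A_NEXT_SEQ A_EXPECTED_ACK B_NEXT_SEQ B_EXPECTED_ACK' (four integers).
After event 0: A_seq=0 A_ack=355 B_seq=355 B_ack=0
After event 1: A_seq=0 A_ack=355 B_seq=355 B_ack=0

0 355 355 0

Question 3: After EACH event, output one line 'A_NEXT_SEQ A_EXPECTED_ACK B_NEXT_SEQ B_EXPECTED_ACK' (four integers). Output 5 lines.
0 355 355 0
0 355 355 0
0 355 400 0
0 355 515 0
0 515 515 0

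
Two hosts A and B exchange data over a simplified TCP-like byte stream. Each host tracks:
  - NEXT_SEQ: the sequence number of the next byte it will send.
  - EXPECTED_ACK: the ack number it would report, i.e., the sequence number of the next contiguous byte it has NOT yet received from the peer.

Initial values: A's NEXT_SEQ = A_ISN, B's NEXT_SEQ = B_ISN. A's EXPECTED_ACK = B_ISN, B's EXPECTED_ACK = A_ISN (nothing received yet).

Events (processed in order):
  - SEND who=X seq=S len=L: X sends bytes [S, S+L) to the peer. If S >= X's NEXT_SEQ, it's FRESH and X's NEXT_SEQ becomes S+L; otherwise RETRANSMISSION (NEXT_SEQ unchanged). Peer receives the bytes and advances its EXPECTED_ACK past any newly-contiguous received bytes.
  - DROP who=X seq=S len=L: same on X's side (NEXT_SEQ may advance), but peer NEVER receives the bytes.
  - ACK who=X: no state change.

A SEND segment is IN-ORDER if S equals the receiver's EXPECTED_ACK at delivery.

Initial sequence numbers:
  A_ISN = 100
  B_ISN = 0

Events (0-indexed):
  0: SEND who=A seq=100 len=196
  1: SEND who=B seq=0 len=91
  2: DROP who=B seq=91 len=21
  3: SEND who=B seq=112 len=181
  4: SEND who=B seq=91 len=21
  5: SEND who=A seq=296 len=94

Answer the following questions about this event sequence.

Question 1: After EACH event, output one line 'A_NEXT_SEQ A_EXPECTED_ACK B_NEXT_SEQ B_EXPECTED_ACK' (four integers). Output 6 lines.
296 0 0 296
296 91 91 296
296 91 112 296
296 91 293 296
296 293 293 296
390 293 293 390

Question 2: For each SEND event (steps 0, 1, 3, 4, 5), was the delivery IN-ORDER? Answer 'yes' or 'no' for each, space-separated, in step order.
Step 0: SEND seq=100 -> in-order
Step 1: SEND seq=0 -> in-order
Step 3: SEND seq=112 -> out-of-order
Step 4: SEND seq=91 -> in-order
Step 5: SEND seq=296 -> in-order

Answer: yes yes no yes yes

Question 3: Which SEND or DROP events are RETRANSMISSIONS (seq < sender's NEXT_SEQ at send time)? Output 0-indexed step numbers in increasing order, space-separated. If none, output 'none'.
Answer: 4

Derivation:
Step 0: SEND seq=100 -> fresh
Step 1: SEND seq=0 -> fresh
Step 2: DROP seq=91 -> fresh
Step 3: SEND seq=112 -> fresh
Step 4: SEND seq=91 -> retransmit
Step 5: SEND seq=296 -> fresh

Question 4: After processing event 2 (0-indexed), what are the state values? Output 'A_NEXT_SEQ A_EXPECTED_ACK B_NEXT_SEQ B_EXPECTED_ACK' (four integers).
After event 0: A_seq=296 A_ack=0 B_seq=0 B_ack=296
After event 1: A_seq=296 A_ack=91 B_seq=91 B_ack=296
After event 2: A_seq=296 A_ack=91 B_seq=112 B_ack=296

296 91 112 296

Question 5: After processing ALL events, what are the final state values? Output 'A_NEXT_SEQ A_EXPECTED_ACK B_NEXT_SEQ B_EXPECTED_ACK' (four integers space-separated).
Answer: 390 293 293 390

Derivation:
After event 0: A_seq=296 A_ack=0 B_seq=0 B_ack=296
After event 1: A_seq=296 A_ack=91 B_seq=91 B_ack=296
After event 2: A_seq=296 A_ack=91 B_seq=112 B_ack=296
After event 3: A_seq=296 A_ack=91 B_seq=293 B_ack=296
After event 4: A_seq=296 A_ack=293 B_seq=293 B_ack=296
After event 5: A_seq=390 A_ack=293 B_seq=293 B_ack=390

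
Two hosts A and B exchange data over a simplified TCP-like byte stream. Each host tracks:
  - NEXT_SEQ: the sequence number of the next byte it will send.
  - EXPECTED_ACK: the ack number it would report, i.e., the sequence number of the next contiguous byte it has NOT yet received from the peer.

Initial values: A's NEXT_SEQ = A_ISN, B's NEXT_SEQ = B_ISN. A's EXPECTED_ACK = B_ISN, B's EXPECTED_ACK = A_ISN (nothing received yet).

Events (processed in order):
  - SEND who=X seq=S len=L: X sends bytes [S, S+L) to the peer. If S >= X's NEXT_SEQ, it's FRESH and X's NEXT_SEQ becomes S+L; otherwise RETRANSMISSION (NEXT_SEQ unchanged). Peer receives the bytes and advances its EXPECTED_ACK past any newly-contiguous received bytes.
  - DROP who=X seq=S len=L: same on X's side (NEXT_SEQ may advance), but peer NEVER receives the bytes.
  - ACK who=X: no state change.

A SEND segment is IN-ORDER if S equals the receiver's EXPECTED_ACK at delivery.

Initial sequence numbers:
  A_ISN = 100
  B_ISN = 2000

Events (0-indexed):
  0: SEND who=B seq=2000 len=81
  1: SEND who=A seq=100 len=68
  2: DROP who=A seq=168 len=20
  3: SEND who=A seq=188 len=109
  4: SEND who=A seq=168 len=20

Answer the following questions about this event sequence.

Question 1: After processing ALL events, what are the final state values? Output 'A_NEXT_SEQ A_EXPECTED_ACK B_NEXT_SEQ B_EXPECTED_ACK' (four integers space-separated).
After event 0: A_seq=100 A_ack=2081 B_seq=2081 B_ack=100
After event 1: A_seq=168 A_ack=2081 B_seq=2081 B_ack=168
After event 2: A_seq=188 A_ack=2081 B_seq=2081 B_ack=168
After event 3: A_seq=297 A_ack=2081 B_seq=2081 B_ack=168
After event 4: A_seq=297 A_ack=2081 B_seq=2081 B_ack=297

Answer: 297 2081 2081 297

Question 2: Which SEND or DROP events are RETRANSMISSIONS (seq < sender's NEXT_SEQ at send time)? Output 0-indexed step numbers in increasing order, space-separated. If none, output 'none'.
Step 0: SEND seq=2000 -> fresh
Step 1: SEND seq=100 -> fresh
Step 2: DROP seq=168 -> fresh
Step 3: SEND seq=188 -> fresh
Step 4: SEND seq=168 -> retransmit

Answer: 4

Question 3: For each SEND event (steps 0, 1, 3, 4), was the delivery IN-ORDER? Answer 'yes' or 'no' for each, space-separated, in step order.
Answer: yes yes no yes

Derivation:
Step 0: SEND seq=2000 -> in-order
Step 1: SEND seq=100 -> in-order
Step 3: SEND seq=188 -> out-of-order
Step 4: SEND seq=168 -> in-order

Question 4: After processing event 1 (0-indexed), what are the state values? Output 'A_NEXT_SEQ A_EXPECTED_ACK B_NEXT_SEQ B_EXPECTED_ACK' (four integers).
After event 0: A_seq=100 A_ack=2081 B_seq=2081 B_ack=100
After event 1: A_seq=168 A_ack=2081 B_seq=2081 B_ack=168

168 2081 2081 168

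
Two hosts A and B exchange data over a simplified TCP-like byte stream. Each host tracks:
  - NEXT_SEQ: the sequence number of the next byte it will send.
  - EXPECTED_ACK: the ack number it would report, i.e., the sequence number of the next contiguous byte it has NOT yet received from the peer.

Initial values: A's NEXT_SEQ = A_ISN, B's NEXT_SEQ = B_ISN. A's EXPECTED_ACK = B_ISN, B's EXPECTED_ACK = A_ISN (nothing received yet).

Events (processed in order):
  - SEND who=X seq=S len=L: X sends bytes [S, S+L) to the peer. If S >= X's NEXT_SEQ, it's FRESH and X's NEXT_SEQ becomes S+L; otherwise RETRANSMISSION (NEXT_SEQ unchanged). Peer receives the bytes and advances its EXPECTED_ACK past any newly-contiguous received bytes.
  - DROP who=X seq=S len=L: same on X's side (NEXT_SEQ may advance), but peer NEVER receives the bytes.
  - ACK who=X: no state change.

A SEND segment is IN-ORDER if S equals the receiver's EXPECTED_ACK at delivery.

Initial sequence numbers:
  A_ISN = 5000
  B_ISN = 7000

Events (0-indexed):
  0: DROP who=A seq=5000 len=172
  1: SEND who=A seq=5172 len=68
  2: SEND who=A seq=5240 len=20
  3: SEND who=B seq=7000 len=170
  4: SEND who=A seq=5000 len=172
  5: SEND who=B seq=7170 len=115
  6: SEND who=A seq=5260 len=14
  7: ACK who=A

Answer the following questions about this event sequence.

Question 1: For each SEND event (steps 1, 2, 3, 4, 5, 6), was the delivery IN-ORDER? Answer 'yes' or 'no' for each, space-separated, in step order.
Step 1: SEND seq=5172 -> out-of-order
Step 2: SEND seq=5240 -> out-of-order
Step 3: SEND seq=7000 -> in-order
Step 4: SEND seq=5000 -> in-order
Step 5: SEND seq=7170 -> in-order
Step 6: SEND seq=5260 -> in-order

Answer: no no yes yes yes yes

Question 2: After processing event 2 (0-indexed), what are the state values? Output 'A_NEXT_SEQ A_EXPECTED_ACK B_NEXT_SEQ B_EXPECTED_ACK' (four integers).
After event 0: A_seq=5172 A_ack=7000 B_seq=7000 B_ack=5000
After event 1: A_seq=5240 A_ack=7000 B_seq=7000 B_ack=5000
After event 2: A_seq=5260 A_ack=7000 B_seq=7000 B_ack=5000

5260 7000 7000 5000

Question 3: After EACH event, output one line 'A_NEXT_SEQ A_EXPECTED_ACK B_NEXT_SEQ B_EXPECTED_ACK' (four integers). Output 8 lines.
5172 7000 7000 5000
5240 7000 7000 5000
5260 7000 7000 5000
5260 7170 7170 5000
5260 7170 7170 5260
5260 7285 7285 5260
5274 7285 7285 5274
5274 7285 7285 5274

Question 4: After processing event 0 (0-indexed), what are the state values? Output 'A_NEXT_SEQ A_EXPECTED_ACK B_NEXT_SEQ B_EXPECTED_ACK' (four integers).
After event 0: A_seq=5172 A_ack=7000 B_seq=7000 B_ack=5000

5172 7000 7000 5000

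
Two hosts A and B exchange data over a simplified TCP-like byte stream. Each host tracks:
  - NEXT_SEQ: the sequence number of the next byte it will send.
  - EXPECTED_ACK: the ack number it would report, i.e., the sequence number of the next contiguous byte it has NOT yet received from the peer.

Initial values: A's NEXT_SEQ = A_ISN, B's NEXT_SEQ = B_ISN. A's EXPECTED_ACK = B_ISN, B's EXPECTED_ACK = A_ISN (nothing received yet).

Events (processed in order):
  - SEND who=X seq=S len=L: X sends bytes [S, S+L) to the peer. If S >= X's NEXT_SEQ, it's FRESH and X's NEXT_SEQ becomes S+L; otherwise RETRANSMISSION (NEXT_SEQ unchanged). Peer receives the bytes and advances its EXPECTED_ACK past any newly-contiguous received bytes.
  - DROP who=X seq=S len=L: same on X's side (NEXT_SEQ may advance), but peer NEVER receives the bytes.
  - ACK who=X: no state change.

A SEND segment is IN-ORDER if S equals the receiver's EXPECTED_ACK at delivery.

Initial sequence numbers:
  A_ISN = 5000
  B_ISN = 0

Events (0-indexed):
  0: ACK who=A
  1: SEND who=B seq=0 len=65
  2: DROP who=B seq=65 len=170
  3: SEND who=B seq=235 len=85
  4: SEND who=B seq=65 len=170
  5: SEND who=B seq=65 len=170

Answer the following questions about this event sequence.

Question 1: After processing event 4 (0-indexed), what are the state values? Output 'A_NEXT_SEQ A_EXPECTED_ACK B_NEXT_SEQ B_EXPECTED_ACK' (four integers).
After event 0: A_seq=5000 A_ack=0 B_seq=0 B_ack=5000
After event 1: A_seq=5000 A_ack=65 B_seq=65 B_ack=5000
After event 2: A_seq=5000 A_ack=65 B_seq=235 B_ack=5000
After event 3: A_seq=5000 A_ack=65 B_seq=320 B_ack=5000
After event 4: A_seq=5000 A_ack=320 B_seq=320 B_ack=5000

5000 320 320 5000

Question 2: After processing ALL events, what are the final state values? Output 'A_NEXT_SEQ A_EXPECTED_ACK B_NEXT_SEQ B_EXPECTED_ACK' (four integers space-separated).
After event 0: A_seq=5000 A_ack=0 B_seq=0 B_ack=5000
After event 1: A_seq=5000 A_ack=65 B_seq=65 B_ack=5000
After event 2: A_seq=5000 A_ack=65 B_seq=235 B_ack=5000
After event 3: A_seq=5000 A_ack=65 B_seq=320 B_ack=5000
After event 4: A_seq=5000 A_ack=320 B_seq=320 B_ack=5000
After event 5: A_seq=5000 A_ack=320 B_seq=320 B_ack=5000

Answer: 5000 320 320 5000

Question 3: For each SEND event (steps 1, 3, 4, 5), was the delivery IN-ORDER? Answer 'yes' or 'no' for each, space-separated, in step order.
Step 1: SEND seq=0 -> in-order
Step 3: SEND seq=235 -> out-of-order
Step 4: SEND seq=65 -> in-order
Step 5: SEND seq=65 -> out-of-order

Answer: yes no yes no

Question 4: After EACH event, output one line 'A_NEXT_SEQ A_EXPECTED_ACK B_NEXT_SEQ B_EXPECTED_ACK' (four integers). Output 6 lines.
5000 0 0 5000
5000 65 65 5000
5000 65 235 5000
5000 65 320 5000
5000 320 320 5000
5000 320 320 5000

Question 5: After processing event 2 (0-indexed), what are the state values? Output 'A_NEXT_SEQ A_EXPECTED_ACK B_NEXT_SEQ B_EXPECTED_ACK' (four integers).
After event 0: A_seq=5000 A_ack=0 B_seq=0 B_ack=5000
After event 1: A_seq=5000 A_ack=65 B_seq=65 B_ack=5000
After event 2: A_seq=5000 A_ack=65 B_seq=235 B_ack=5000

5000 65 235 5000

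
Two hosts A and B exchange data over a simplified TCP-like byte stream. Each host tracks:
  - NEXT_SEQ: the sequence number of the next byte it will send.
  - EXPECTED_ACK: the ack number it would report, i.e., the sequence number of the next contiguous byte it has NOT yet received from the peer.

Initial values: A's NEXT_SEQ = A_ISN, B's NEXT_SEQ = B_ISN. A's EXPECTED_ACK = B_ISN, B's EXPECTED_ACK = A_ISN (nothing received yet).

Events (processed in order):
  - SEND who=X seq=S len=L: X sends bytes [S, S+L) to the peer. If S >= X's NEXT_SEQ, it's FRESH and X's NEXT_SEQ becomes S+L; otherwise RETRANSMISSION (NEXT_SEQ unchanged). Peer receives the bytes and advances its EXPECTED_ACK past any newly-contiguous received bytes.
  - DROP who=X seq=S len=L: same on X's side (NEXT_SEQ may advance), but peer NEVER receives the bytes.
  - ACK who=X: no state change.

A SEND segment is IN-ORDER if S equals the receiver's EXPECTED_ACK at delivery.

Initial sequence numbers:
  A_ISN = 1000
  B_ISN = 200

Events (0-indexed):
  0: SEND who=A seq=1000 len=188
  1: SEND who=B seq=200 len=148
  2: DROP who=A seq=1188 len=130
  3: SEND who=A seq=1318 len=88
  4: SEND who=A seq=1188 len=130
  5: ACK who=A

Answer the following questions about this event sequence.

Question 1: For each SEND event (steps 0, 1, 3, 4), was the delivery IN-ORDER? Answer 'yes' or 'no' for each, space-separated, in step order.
Step 0: SEND seq=1000 -> in-order
Step 1: SEND seq=200 -> in-order
Step 3: SEND seq=1318 -> out-of-order
Step 4: SEND seq=1188 -> in-order

Answer: yes yes no yes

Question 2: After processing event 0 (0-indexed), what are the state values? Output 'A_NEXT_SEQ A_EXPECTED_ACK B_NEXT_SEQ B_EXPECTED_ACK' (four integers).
After event 0: A_seq=1188 A_ack=200 B_seq=200 B_ack=1188

1188 200 200 1188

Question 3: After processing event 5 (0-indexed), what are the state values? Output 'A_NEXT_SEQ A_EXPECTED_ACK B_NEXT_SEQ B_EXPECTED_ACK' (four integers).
After event 0: A_seq=1188 A_ack=200 B_seq=200 B_ack=1188
After event 1: A_seq=1188 A_ack=348 B_seq=348 B_ack=1188
After event 2: A_seq=1318 A_ack=348 B_seq=348 B_ack=1188
After event 3: A_seq=1406 A_ack=348 B_seq=348 B_ack=1188
After event 4: A_seq=1406 A_ack=348 B_seq=348 B_ack=1406
After event 5: A_seq=1406 A_ack=348 B_seq=348 B_ack=1406

1406 348 348 1406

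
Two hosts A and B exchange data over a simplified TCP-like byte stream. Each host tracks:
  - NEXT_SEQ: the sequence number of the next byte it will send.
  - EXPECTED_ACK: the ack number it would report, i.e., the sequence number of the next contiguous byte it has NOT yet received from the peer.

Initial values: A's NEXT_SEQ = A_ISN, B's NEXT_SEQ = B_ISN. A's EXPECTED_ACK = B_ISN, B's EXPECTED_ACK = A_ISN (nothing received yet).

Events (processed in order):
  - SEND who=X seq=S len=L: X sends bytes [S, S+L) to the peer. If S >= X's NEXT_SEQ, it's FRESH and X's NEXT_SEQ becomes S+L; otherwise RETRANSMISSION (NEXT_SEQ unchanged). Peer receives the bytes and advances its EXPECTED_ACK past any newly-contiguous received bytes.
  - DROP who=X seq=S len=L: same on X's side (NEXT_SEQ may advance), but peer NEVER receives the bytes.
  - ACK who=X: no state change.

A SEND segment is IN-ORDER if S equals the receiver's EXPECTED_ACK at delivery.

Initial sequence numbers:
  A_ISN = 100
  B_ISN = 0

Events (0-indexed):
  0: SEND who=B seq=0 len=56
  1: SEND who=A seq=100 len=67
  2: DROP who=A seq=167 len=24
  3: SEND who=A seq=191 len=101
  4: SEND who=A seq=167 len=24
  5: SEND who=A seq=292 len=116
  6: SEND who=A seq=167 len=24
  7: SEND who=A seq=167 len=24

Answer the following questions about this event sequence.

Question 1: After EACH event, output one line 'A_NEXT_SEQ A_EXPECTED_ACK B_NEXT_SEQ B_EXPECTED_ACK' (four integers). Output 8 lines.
100 56 56 100
167 56 56 167
191 56 56 167
292 56 56 167
292 56 56 292
408 56 56 408
408 56 56 408
408 56 56 408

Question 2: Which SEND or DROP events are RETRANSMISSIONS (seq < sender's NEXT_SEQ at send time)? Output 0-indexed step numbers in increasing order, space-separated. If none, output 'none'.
Step 0: SEND seq=0 -> fresh
Step 1: SEND seq=100 -> fresh
Step 2: DROP seq=167 -> fresh
Step 3: SEND seq=191 -> fresh
Step 4: SEND seq=167 -> retransmit
Step 5: SEND seq=292 -> fresh
Step 6: SEND seq=167 -> retransmit
Step 7: SEND seq=167 -> retransmit

Answer: 4 6 7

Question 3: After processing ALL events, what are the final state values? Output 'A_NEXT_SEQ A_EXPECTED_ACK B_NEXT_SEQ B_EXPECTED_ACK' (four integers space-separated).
Answer: 408 56 56 408

Derivation:
After event 0: A_seq=100 A_ack=56 B_seq=56 B_ack=100
After event 1: A_seq=167 A_ack=56 B_seq=56 B_ack=167
After event 2: A_seq=191 A_ack=56 B_seq=56 B_ack=167
After event 3: A_seq=292 A_ack=56 B_seq=56 B_ack=167
After event 4: A_seq=292 A_ack=56 B_seq=56 B_ack=292
After event 5: A_seq=408 A_ack=56 B_seq=56 B_ack=408
After event 6: A_seq=408 A_ack=56 B_seq=56 B_ack=408
After event 7: A_seq=408 A_ack=56 B_seq=56 B_ack=408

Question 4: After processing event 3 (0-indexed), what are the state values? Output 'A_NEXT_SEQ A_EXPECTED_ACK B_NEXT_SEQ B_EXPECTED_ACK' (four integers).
After event 0: A_seq=100 A_ack=56 B_seq=56 B_ack=100
After event 1: A_seq=167 A_ack=56 B_seq=56 B_ack=167
After event 2: A_seq=191 A_ack=56 B_seq=56 B_ack=167
After event 3: A_seq=292 A_ack=56 B_seq=56 B_ack=167

292 56 56 167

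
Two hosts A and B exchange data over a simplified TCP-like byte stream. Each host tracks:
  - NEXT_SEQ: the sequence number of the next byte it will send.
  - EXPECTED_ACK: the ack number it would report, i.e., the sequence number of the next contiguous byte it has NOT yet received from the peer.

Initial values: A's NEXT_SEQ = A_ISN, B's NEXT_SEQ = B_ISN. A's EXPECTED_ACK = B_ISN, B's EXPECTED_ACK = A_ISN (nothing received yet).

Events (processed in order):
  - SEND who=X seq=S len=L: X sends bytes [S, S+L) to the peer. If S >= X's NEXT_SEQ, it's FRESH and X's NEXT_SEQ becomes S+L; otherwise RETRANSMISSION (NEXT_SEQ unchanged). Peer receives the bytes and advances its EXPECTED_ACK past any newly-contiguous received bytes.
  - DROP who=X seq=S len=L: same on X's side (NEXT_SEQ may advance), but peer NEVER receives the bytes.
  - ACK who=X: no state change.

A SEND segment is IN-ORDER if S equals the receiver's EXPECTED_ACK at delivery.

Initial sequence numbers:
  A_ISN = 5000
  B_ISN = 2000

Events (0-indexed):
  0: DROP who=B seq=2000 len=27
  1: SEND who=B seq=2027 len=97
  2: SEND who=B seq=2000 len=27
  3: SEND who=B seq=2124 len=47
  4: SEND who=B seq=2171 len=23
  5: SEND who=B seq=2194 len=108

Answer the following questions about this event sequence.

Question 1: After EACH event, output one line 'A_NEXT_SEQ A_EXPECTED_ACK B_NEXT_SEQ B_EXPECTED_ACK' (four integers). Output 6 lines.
5000 2000 2027 5000
5000 2000 2124 5000
5000 2124 2124 5000
5000 2171 2171 5000
5000 2194 2194 5000
5000 2302 2302 5000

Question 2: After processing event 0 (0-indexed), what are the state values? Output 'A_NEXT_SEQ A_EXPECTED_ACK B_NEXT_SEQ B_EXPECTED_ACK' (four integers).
After event 0: A_seq=5000 A_ack=2000 B_seq=2027 B_ack=5000

5000 2000 2027 5000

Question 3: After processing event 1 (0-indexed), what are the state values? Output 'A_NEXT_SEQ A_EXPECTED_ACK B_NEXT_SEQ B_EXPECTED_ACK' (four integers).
After event 0: A_seq=5000 A_ack=2000 B_seq=2027 B_ack=5000
After event 1: A_seq=5000 A_ack=2000 B_seq=2124 B_ack=5000

5000 2000 2124 5000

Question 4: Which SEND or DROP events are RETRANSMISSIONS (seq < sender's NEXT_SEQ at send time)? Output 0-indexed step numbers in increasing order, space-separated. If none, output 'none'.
Answer: 2

Derivation:
Step 0: DROP seq=2000 -> fresh
Step 1: SEND seq=2027 -> fresh
Step 2: SEND seq=2000 -> retransmit
Step 3: SEND seq=2124 -> fresh
Step 4: SEND seq=2171 -> fresh
Step 5: SEND seq=2194 -> fresh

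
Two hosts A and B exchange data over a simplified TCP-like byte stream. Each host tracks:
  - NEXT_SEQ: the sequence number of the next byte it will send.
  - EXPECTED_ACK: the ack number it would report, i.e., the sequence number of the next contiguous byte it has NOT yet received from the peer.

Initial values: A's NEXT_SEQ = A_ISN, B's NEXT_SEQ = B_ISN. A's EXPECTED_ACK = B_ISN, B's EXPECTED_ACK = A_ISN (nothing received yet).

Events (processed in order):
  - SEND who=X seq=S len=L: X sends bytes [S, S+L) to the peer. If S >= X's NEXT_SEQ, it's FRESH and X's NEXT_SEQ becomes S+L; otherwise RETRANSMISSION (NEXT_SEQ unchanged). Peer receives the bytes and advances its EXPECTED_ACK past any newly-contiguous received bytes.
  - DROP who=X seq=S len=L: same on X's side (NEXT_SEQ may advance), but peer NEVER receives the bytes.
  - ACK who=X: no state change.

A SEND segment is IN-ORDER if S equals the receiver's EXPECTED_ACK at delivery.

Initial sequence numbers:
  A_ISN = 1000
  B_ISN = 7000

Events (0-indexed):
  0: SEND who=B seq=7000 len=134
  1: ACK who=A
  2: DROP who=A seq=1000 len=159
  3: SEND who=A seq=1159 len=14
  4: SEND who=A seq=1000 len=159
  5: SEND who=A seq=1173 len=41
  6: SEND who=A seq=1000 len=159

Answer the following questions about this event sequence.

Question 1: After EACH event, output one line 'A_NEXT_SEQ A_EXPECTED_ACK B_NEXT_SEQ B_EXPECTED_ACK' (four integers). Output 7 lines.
1000 7134 7134 1000
1000 7134 7134 1000
1159 7134 7134 1000
1173 7134 7134 1000
1173 7134 7134 1173
1214 7134 7134 1214
1214 7134 7134 1214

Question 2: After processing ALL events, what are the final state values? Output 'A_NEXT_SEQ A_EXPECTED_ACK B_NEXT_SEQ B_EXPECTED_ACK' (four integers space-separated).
Answer: 1214 7134 7134 1214

Derivation:
After event 0: A_seq=1000 A_ack=7134 B_seq=7134 B_ack=1000
After event 1: A_seq=1000 A_ack=7134 B_seq=7134 B_ack=1000
After event 2: A_seq=1159 A_ack=7134 B_seq=7134 B_ack=1000
After event 3: A_seq=1173 A_ack=7134 B_seq=7134 B_ack=1000
After event 4: A_seq=1173 A_ack=7134 B_seq=7134 B_ack=1173
After event 5: A_seq=1214 A_ack=7134 B_seq=7134 B_ack=1214
After event 6: A_seq=1214 A_ack=7134 B_seq=7134 B_ack=1214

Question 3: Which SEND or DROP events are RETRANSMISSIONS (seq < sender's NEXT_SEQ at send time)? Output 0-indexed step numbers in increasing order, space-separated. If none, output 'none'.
Step 0: SEND seq=7000 -> fresh
Step 2: DROP seq=1000 -> fresh
Step 3: SEND seq=1159 -> fresh
Step 4: SEND seq=1000 -> retransmit
Step 5: SEND seq=1173 -> fresh
Step 6: SEND seq=1000 -> retransmit

Answer: 4 6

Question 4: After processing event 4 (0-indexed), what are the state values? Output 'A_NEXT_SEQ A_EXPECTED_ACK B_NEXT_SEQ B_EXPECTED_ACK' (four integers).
After event 0: A_seq=1000 A_ack=7134 B_seq=7134 B_ack=1000
After event 1: A_seq=1000 A_ack=7134 B_seq=7134 B_ack=1000
After event 2: A_seq=1159 A_ack=7134 B_seq=7134 B_ack=1000
After event 3: A_seq=1173 A_ack=7134 B_seq=7134 B_ack=1000
After event 4: A_seq=1173 A_ack=7134 B_seq=7134 B_ack=1173

1173 7134 7134 1173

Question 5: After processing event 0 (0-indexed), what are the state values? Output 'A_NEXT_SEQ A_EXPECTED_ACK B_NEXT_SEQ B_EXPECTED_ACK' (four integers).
After event 0: A_seq=1000 A_ack=7134 B_seq=7134 B_ack=1000

1000 7134 7134 1000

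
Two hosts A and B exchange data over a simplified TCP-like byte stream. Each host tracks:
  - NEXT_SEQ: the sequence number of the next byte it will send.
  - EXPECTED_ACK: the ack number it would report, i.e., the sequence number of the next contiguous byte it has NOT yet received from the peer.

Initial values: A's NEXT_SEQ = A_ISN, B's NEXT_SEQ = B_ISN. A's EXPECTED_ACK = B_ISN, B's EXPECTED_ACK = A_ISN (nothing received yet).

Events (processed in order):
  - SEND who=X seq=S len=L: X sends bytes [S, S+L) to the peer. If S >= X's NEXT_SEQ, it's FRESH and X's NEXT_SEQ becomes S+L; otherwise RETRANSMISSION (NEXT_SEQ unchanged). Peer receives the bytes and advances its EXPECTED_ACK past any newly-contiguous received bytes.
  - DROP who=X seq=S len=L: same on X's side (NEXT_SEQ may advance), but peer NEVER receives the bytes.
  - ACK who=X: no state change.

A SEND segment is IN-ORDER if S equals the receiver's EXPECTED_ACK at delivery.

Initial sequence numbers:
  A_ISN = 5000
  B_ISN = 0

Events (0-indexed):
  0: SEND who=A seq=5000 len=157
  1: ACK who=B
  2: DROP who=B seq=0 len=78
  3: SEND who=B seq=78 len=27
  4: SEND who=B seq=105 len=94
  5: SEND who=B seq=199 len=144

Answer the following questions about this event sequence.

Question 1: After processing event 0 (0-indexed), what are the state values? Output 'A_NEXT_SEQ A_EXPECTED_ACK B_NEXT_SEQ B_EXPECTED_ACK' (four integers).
After event 0: A_seq=5157 A_ack=0 B_seq=0 B_ack=5157

5157 0 0 5157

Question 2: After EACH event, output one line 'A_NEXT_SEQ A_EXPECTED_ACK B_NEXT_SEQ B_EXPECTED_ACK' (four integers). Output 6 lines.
5157 0 0 5157
5157 0 0 5157
5157 0 78 5157
5157 0 105 5157
5157 0 199 5157
5157 0 343 5157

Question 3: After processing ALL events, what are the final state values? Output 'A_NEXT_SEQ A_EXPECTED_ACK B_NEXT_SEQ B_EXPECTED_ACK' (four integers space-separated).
Answer: 5157 0 343 5157

Derivation:
After event 0: A_seq=5157 A_ack=0 B_seq=0 B_ack=5157
After event 1: A_seq=5157 A_ack=0 B_seq=0 B_ack=5157
After event 2: A_seq=5157 A_ack=0 B_seq=78 B_ack=5157
After event 3: A_seq=5157 A_ack=0 B_seq=105 B_ack=5157
After event 4: A_seq=5157 A_ack=0 B_seq=199 B_ack=5157
After event 5: A_seq=5157 A_ack=0 B_seq=343 B_ack=5157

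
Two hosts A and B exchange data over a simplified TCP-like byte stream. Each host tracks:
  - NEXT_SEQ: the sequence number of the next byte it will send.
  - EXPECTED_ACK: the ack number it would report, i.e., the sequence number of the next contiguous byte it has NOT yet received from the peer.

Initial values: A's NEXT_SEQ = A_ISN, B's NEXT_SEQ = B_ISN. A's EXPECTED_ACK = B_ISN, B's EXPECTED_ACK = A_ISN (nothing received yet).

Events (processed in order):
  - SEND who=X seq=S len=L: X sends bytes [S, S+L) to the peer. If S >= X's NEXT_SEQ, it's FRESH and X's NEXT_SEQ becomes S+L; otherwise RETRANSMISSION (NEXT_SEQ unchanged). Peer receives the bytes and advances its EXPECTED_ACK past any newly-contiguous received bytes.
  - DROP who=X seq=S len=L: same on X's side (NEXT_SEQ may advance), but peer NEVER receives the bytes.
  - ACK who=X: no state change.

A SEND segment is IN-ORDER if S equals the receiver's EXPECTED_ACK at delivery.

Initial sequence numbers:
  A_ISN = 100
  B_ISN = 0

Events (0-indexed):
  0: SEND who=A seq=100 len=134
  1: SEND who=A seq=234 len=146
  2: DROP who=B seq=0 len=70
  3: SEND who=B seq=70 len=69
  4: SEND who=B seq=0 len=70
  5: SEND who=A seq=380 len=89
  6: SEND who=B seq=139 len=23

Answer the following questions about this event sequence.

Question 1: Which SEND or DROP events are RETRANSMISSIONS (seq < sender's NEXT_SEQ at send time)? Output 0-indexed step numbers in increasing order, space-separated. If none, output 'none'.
Step 0: SEND seq=100 -> fresh
Step 1: SEND seq=234 -> fresh
Step 2: DROP seq=0 -> fresh
Step 3: SEND seq=70 -> fresh
Step 4: SEND seq=0 -> retransmit
Step 5: SEND seq=380 -> fresh
Step 6: SEND seq=139 -> fresh

Answer: 4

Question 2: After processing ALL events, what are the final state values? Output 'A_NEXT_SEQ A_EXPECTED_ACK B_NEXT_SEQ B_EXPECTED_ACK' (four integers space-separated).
Answer: 469 162 162 469

Derivation:
After event 0: A_seq=234 A_ack=0 B_seq=0 B_ack=234
After event 1: A_seq=380 A_ack=0 B_seq=0 B_ack=380
After event 2: A_seq=380 A_ack=0 B_seq=70 B_ack=380
After event 3: A_seq=380 A_ack=0 B_seq=139 B_ack=380
After event 4: A_seq=380 A_ack=139 B_seq=139 B_ack=380
After event 5: A_seq=469 A_ack=139 B_seq=139 B_ack=469
After event 6: A_seq=469 A_ack=162 B_seq=162 B_ack=469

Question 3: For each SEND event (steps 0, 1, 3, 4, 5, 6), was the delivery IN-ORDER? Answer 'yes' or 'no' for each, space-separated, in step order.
Step 0: SEND seq=100 -> in-order
Step 1: SEND seq=234 -> in-order
Step 3: SEND seq=70 -> out-of-order
Step 4: SEND seq=0 -> in-order
Step 5: SEND seq=380 -> in-order
Step 6: SEND seq=139 -> in-order

Answer: yes yes no yes yes yes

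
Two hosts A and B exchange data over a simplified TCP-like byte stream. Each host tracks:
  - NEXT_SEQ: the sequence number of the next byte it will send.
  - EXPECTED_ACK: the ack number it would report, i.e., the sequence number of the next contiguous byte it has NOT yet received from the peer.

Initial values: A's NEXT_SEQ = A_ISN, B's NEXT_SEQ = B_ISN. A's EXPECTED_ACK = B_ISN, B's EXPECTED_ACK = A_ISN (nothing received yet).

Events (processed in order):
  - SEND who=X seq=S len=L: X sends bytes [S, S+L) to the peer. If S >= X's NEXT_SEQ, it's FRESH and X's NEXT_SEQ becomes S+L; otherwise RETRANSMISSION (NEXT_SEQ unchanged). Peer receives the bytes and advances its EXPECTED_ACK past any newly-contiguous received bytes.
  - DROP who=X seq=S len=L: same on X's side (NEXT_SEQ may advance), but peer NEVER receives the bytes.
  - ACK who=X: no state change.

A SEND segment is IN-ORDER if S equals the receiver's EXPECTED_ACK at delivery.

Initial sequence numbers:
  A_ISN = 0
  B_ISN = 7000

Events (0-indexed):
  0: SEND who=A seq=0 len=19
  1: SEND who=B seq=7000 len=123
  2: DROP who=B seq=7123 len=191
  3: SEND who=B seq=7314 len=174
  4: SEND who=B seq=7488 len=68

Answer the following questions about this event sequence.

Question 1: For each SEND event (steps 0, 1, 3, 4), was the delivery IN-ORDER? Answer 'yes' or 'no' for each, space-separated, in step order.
Step 0: SEND seq=0 -> in-order
Step 1: SEND seq=7000 -> in-order
Step 3: SEND seq=7314 -> out-of-order
Step 4: SEND seq=7488 -> out-of-order

Answer: yes yes no no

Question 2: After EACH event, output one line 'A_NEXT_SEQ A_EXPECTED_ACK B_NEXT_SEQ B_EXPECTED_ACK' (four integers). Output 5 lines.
19 7000 7000 19
19 7123 7123 19
19 7123 7314 19
19 7123 7488 19
19 7123 7556 19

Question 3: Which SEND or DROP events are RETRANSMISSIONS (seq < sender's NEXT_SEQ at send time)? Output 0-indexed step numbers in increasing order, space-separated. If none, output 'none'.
Step 0: SEND seq=0 -> fresh
Step 1: SEND seq=7000 -> fresh
Step 2: DROP seq=7123 -> fresh
Step 3: SEND seq=7314 -> fresh
Step 4: SEND seq=7488 -> fresh

Answer: none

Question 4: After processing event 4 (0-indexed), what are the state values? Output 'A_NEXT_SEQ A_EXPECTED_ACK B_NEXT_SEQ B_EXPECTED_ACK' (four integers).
After event 0: A_seq=19 A_ack=7000 B_seq=7000 B_ack=19
After event 1: A_seq=19 A_ack=7123 B_seq=7123 B_ack=19
After event 2: A_seq=19 A_ack=7123 B_seq=7314 B_ack=19
After event 3: A_seq=19 A_ack=7123 B_seq=7488 B_ack=19
After event 4: A_seq=19 A_ack=7123 B_seq=7556 B_ack=19

19 7123 7556 19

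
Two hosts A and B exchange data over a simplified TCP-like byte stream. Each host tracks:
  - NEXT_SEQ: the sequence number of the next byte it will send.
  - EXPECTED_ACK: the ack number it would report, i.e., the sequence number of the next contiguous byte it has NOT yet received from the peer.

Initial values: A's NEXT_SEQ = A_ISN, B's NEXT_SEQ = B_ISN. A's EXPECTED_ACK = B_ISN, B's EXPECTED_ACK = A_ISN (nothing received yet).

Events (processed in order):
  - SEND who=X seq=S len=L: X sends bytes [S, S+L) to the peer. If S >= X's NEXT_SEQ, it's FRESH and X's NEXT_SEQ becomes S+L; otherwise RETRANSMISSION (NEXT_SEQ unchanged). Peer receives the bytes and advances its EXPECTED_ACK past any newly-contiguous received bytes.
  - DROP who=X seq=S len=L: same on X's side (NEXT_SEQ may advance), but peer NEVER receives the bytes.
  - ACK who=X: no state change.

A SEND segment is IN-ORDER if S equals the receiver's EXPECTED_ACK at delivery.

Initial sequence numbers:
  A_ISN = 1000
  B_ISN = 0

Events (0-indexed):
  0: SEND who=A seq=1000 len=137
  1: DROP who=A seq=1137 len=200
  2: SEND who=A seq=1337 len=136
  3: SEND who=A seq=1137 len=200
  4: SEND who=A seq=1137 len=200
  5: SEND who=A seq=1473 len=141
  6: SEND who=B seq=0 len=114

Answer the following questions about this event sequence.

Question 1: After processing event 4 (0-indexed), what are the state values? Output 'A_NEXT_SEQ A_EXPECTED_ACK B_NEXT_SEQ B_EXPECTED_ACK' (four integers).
After event 0: A_seq=1137 A_ack=0 B_seq=0 B_ack=1137
After event 1: A_seq=1337 A_ack=0 B_seq=0 B_ack=1137
After event 2: A_seq=1473 A_ack=0 B_seq=0 B_ack=1137
After event 3: A_seq=1473 A_ack=0 B_seq=0 B_ack=1473
After event 4: A_seq=1473 A_ack=0 B_seq=0 B_ack=1473

1473 0 0 1473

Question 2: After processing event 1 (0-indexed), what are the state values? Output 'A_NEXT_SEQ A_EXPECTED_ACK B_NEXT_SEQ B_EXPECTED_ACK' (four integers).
After event 0: A_seq=1137 A_ack=0 B_seq=0 B_ack=1137
After event 1: A_seq=1337 A_ack=0 B_seq=0 B_ack=1137

1337 0 0 1137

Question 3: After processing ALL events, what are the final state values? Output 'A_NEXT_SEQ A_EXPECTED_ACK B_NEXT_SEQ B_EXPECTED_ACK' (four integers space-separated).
After event 0: A_seq=1137 A_ack=0 B_seq=0 B_ack=1137
After event 1: A_seq=1337 A_ack=0 B_seq=0 B_ack=1137
After event 2: A_seq=1473 A_ack=0 B_seq=0 B_ack=1137
After event 3: A_seq=1473 A_ack=0 B_seq=0 B_ack=1473
After event 4: A_seq=1473 A_ack=0 B_seq=0 B_ack=1473
After event 5: A_seq=1614 A_ack=0 B_seq=0 B_ack=1614
After event 6: A_seq=1614 A_ack=114 B_seq=114 B_ack=1614

Answer: 1614 114 114 1614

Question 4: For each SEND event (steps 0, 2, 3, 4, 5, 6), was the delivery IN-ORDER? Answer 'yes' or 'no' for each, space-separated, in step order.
Answer: yes no yes no yes yes

Derivation:
Step 0: SEND seq=1000 -> in-order
Step 2: SEND seq=1337 -> out-of-order
Step 3: SEND seq=1137 -> in-order
Step 4: SEND seq=1137 -> out-of-order
Step 5: SEND seq=1473 -> in-order
Step 6: SEND seq=0 -> in-order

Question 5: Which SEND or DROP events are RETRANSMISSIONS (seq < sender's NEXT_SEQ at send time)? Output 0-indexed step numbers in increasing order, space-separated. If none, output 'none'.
Step 0: SEND seq=1000 -> fresh
Step 1: DROP seq=1137 -> fresh
Step 2: SEND seq=1337 -> fresh
Step 3: SEND seq=1137 -> retransmit
Step 4: SEND seq=1137 -> retransmit
Step 5: SEND seq=1473 -> fresh
Step 6: SEND seq=0 -> fresh

Answer: 3 4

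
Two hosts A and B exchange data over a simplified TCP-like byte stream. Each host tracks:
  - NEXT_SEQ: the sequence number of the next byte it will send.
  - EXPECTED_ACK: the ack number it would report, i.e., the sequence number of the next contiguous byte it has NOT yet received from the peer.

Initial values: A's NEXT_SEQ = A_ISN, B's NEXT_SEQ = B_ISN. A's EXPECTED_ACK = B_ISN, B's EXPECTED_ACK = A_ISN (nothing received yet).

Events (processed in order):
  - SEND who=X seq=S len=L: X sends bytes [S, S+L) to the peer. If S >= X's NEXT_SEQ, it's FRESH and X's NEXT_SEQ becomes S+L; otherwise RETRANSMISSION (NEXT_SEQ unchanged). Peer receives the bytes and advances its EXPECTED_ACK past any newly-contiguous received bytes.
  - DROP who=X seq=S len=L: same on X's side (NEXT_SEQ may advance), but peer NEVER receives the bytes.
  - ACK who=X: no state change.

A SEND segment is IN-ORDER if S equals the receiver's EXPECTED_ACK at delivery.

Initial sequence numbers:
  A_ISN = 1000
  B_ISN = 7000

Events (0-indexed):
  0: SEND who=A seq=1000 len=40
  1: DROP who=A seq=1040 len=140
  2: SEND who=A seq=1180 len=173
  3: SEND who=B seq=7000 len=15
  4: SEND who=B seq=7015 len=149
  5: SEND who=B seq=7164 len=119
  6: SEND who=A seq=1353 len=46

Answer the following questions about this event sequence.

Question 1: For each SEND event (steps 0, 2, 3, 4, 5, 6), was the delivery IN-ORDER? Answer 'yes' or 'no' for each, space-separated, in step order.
Answer: yes no yes yes yes no

Derivation:
Step 0: SEND seq=1000 -> in-order
Step 2: SEND seq=1180 -> out-of-order
Step 3: SEND seq=7000 -> in-order
Step 4: SEND seq=7015 -> in-order
Step 5: SEND seq=7164 -> in-order
Step 6: SEND seq=1353 -> out-of-order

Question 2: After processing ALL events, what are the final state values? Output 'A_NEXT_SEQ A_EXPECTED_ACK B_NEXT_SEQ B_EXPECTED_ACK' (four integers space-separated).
Answer: 1399 7283 7283 1040

Derivation:
After event 0: A_seq=1040 A_ack=7000 B_seq=7000 B_ack=1040
After event 1: A_seq=1180 A_ack=7000 B_seq=7000 B_ack=1040
After event 2: A_seq=1353 A_ack=7000 B_seq=7000 B_ack=1040
After event 3: A_seq=1353 A_ack=7015 B_seq=7015 B_ack=1040
After event 4: A_seq=1353 A_ack=7164 B_seq=7164 B_ack=1040
After event 5: A_seq=1353 A_ack=7283 B_seq=7283 B_ack=1040
After event 6: A_seq=1399 A_ack=7283 B_seq=7283 B_ack=1040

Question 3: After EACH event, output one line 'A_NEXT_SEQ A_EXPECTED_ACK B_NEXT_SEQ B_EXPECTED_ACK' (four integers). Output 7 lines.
1040 7000 7000 1040
1180 7000 7000 1040
1353 7000 7000 1040
1353 7015 7015 1040
1353 7164 7164 1040
1353 7283 7283 1040
1399 7283 7283 1040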